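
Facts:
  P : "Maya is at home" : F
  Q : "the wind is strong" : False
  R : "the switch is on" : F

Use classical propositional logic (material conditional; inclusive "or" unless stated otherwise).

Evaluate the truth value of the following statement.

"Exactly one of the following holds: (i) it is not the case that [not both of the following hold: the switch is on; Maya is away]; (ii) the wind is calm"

Parsed as not (R nand not P) xor not Q

not P = not False = True
R nand not P = False nand True = True
not (R nand not P) = not True = False
not Q = not False = True
not (R nand not P) xor not Q = False xor True = True

True.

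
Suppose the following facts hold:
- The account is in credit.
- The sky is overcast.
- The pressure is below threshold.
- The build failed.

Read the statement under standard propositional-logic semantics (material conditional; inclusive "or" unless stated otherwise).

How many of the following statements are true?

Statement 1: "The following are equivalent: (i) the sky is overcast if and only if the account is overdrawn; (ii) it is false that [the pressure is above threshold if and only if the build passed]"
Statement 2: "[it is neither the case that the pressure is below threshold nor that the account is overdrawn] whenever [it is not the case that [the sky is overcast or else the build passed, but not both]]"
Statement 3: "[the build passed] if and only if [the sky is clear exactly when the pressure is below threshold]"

3

Let N = "the sky is overcast" (True), V = "the account is overdrawn" (False), G = "the pressure is above threshold" (False), R = "the build passed" (False).

Statement 1: Parsed as (N iff V) iff not (G iff R)

N iff V = True iff False = False
G iff R = False iff False = True
not (G iff R) = not True = False
(N iff V) iff not (G iff R) = False iff False = True
Hence Statement 1 is true.

Statement 2: Formalization: not (N xor R) -> (not G nor V)

N xor R = True xor False = True
not (N xor R) = not True = False
not G = not False = True
not G nor V = True nor False = False
not (N xor R) -> (not G nor V) = False -> False = True
Thus Statement 2 is true.

Statement 3: Parsed as R iff (not N iff not G)

not N = not True = False
not G = not False = True
not N iff not G = False iff True = False
R iff (not N iff not G) = False iff False = True
Thus Statement 3 is true.

Count: 3.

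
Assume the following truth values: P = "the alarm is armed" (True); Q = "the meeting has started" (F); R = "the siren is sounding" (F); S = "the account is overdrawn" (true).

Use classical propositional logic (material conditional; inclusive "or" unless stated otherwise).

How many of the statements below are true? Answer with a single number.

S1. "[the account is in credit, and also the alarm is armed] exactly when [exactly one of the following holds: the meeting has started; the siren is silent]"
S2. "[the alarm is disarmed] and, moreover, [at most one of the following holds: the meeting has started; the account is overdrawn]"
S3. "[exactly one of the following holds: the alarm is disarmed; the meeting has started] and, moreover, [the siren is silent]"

S1: Formalization: (~S & P) <-> (Q xor ~R)

~S = ~T = F
~S & P = F & T = F
~R = ~F = T
Q xor ~R = F xor T = T
(~S & P) <-> (Q xor ~R) = F <-> T = F
Hence S1 is false.

S2: This is ~P & (Q nand S).

~P = ~T = F
Q nand S = F nand T = T
~P & (Q nand S) = F & T = F
So S2 is false.

S3: Parsed as (~P xor Q) & ~R

~P = ~T = F
~P xor Q = F xor F = F
~R = ~F = T
(~P xor Q) & ~R = F & T = F
Thus S3 is false.

True statements: 0 (none).

0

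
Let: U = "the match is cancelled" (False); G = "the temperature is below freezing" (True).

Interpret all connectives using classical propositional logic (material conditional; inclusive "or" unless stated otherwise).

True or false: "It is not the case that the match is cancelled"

The statement is true.

Formalization: not U

not U = not False = True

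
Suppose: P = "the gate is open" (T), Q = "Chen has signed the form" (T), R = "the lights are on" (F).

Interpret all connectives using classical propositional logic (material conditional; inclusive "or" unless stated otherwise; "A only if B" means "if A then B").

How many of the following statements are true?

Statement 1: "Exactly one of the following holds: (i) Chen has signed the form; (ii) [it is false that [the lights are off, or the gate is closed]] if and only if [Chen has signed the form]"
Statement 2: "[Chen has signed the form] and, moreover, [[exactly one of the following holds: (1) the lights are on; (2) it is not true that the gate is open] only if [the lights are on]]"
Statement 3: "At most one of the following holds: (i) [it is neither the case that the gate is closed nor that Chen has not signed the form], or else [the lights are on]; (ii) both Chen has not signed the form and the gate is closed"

3

Statement 1: This is Q xor (not (not R or not P) iff Q).

not R = not False = True
not P = not True = False
not R or not P = True or False = True
not (not R or not P) = not True = False
not (not R or not P) iff Q = False iff True = False
Q xor (not (not R or not P) iff Q) = True xor False = True
Thus Statement 1 is true.

Statement 2: Parsed as Q and ((R xor not P) -> R)

not P = not True = False
R xor not P = False xor False = False
(R xor not P) -> R = False -> False = True
Q and ((R xor not P) -> R) = True and True = True
So Statement 2 is true.

Statement 3: In symbols: ((not P nor not Q) or R) nand (not Q and not P)

not P = not True = False
not Q = not True = False
not P nor not Q = False nor False = True
(not P nor not Q) or R = True or False = True
not Q = not True = False
not P = not True = False
not Q and not P = False and False = False
((not P nor not Q) or R) nand (not Q and not P) = True nand False = True
So Statement 3 is true.

3 of the 3 statements are true (Statement 1, Statement 2, Statement 3).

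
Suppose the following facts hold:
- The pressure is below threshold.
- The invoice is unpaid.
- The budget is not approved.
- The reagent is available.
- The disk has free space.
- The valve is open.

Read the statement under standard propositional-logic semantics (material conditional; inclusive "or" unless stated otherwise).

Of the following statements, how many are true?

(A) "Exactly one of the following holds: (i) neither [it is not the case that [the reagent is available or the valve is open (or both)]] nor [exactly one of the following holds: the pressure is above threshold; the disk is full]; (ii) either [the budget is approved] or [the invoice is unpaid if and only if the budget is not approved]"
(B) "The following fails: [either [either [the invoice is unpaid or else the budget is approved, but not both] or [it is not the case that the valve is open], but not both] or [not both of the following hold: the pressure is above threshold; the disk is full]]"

0

Let W = "the reagent is available" (T), S = "the valve is open" (T), R = "the pressure is above threshold" (F), D = "the disk is full" (F), K = "the budget is approved" (F), M = "the invoice is paid" (F).

(A): Parsed as (~(W | S) nor (R xor D)) xor (K | (~M <-> ~K))

W | S = T | T = T
~(W | S) = ~T = F
R xor D = F xor F = F
~(W | S) nor (R xor D) = F nor F = T
~M = ~F = T
~K = ~F = T
~M <-> ~K = T <-> T = T
K | (~M <-> ~K) = F | T = T
(~(W | S) nor (R xor D)) xor (K | (~M <-> ~K)) = T xor T = F
So (A) is false.

(B): Formalization: ~(((~M xor K) xor ~S) | (R nand D))

~M = ~F = T
~M xor K = T xor F = T
~S = ~T = F
(~M xor K) xor ~S = T xor F = T
R nand D = F nand F = T
((~M xor K) xor ~S) | (R nand D) = T | T = T
~(((~M xor K) xor ~S) | (R nand D)) = ~T = F
Thus (B) is false.

0 of the 2 statements are true (none).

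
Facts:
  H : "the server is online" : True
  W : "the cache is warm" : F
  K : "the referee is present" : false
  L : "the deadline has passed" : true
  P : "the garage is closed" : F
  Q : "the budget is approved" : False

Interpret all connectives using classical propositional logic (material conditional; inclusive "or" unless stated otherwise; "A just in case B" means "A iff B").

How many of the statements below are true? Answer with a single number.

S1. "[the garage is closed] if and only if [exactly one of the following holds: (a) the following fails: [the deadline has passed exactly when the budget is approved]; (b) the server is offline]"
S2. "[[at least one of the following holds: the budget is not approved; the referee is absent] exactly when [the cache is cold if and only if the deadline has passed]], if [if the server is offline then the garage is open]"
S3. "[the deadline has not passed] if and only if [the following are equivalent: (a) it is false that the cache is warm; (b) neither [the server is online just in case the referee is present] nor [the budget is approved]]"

S1: This is P ↔ (¬(L ↔ Q) ⊕ ¬H).

L ↔ Q = T ↔ F = F
¬(L ↔ Q) = ¬F = T
¬H = ¬T = F
¬(L ↔ Q) ⊕ ¬H = T ⊕ F = T
P ↔ (¬(L ↔ Q) ⊕ ¬H) = F ↔ T = F
Thus S1 is false.

S2: Parsed as (¬H → ¬P) → ((¬Q ∨ ¬K) ↔ (¬W ↔ L))

¬H = ¬T = F
¬P = ¬F = T
¬H → ¬P = F → T = T
¬Q = ¬F = T
¬K = ¬F = T
¬Q ∨ ¬K = T ∨ T = T
¬W = ¬F = T
¬W ↔ L = T ↔ T = T
(¬Q ∨ ¬K) ↔ (¬W ↔ L) = T ↔ T = T
(¬H → ¬P) → ((¬Q ∨ ¬K) ↔ (¬W ↔ L)) = T → T = T
Hence S2 is true.

S3: Parsed as ¬L ↔ (¬W ↔ ((H ↔ K) ↓ Q))

¬L = ¬T = F
¬W = ¬F = T
H ↔ K = T ↔ F = F
(H ↔ K) ↓ Q = F ↓ F = T
¬W ↔ ((H ↔ K) ↓ Q) = T ↔ T = T
¬L ↔ (¬W ↔ ((H ↔ K) ↓ Q)) = F ↔ T = F
Hence S3 is false.

1 of the 3 statements is true.

1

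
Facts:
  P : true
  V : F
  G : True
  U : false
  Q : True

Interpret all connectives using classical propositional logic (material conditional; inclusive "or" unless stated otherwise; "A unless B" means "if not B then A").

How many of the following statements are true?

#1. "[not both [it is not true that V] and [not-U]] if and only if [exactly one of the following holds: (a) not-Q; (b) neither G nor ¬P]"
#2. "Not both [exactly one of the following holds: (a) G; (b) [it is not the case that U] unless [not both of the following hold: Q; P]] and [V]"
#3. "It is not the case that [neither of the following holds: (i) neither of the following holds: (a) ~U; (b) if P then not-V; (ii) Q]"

#1: This is (~V nand ~U) <-> (~Q xor (G nor ~P)).

~V = ~F = T
~U = ~F = T
~V nand ~U = T nand T = F
~Q = ~T = F
~P = ~T = F
G nor ~P = T nor F = F
~Q xor (G nor ~P) = F xor F = F
(~V nand ~U) <-> (~Q xor (G nor ~P)) = F <-> F = T
So #1 is true.

#2: Parsed as (G xor (~U | (Q nand P))) nand V

~U = ~F = T
Q nand P = T nand T = F
~U | (Q nand P) = T | F = T
G xor (~U | (Q nand P)) = T xor T = F
(G xor (~U | (Q nand P))) nand V = F nand F = T
Thus #2 is true.

#3: In symbols: ~((~U nor (P -> ~V)) nor Q)

~U = ~F = T
~V = ~F = T
P -> ~V = T -> T = T
~U nor (P -> ~V) = T nor T = F
(~U nor (P -> ~V)) nor Q = F nor T = F
~((~U nor (P -> ~V)) nor Q) = ~F = T
Hence #3 is true.

Count: 3.

3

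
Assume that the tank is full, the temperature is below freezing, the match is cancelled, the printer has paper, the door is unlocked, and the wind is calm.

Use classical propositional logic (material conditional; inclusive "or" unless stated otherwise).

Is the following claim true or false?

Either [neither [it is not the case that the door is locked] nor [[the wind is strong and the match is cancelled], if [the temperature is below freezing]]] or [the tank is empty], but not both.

False.

Let U = "the door is locked" (False), Q = "the temperature is below freezing" (True), V = "the wind is strong" (False), R = "the match is cancelled" (True), P = "the tank is full" (True).
This is (not U nor (Q -> (V and R))) xor not P.

not U = not False = True
V and R = False and True = False
Q -> (V and R) = True -> False = False
not U nor (Q -> (V and R)) = True nor False = False
not P = not True = False
(not U nor (Q -> (V and R))) xor not P = False xor False = False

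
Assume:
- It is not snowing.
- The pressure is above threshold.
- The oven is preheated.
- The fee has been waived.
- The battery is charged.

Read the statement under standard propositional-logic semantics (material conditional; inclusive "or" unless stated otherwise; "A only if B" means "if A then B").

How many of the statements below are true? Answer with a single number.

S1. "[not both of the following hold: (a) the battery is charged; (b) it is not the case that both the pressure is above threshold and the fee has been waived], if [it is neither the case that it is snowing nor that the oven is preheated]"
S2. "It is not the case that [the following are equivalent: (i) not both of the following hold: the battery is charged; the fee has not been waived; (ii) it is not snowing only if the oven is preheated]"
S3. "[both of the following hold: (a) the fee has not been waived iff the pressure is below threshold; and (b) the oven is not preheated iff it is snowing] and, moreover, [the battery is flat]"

1

Let L = "it is snowing" (False), W = "the oven is preheated" (True), V = "the battery is charged" (True), H = "the pressure is above threshold" (True), Q = "the fee has been waived" (True).

S1: In symbols: (L nor W) -> (V nand (H nand Q))

L nor W = False nor True = False
H nand Q = True nand True = False
V nand (H nand Q) = True nand False = True
(L nor W) -> (V nand (H nand Q)) = False -> True = True
Thus S1 is true.

S2: This is not ((V nand not Q) iff (not L -> W)).

not Q = not True = False
V nand not Q = True nand False = True
not L = not False = True
not L -> W = True -> True = True
(V nand not Q) iff (not L -> W) = True iff True = True
not ((V nand not Q) iff (not L -> W)) = not True = False
So S2 is false.

S3: In symbols: ((not Q iff not H) and (not W iff L)) and not V

not Q = not True = False
not H = not True = False
not Q iff not H = False iff False = True
not W = not True = False
not W iff L = False iff False = True
(not Q iff not H) and (not W iff L) = True and True = True
not V = not True = False
((not Q iff not H) and (not W iff L)) and not V = True and False = False
Hence S3 is false.

Count: 1.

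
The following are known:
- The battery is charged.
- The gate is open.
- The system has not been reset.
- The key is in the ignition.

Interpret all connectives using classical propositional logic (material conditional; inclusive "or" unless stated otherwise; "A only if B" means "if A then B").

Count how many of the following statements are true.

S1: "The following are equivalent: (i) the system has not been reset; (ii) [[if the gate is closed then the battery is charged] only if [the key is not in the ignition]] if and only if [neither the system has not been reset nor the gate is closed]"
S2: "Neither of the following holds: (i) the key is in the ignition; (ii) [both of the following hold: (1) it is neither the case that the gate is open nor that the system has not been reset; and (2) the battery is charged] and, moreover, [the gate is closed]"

1

Let Q = "the system has been reset" (False), K = "the gate is open" (True), U = "the battery is charged" (True), M = "the key is in the ignition" (True).

S1: Formalization: not Q iff (((not K -> U) -> not M) iff (not Q nor not K))

not Q = not False = True
not K = not True = False
not K -> U = False -> True = True
not M = not True = False
(not K -> U) -> not M = True -> False = False
not Q = not False = True
not K = not True = False
not Q nor not K = True nor False = False
((not K -> U) -> not M) iff (not Q nor not K) = False iff False = True
not Q iff (((not K -> U) -> not M) iff (not Q nor not K)) = True iff True = True
So S1 is true.

S2: Parsed as M nor (((K nor not Q) and U) and not K)

not Q = not False = True
K nor not Q = True nor True = False
(K nor not Q) and U = False and True = False
not K = not True = False
((K nor not Q) and U) and not K = False and False = False
M nor (((K nor not Q) and U) and not K) = True nor False = False
Thus S2 is false.

True statements: 1.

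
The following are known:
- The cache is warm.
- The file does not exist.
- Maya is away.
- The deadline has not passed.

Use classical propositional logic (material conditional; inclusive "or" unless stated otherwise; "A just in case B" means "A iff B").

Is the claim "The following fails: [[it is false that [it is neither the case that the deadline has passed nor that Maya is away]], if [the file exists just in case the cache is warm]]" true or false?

Let Q = "the file exists" (False), P = "the cache is warm" (True), S = "the deadline has passed" (False), R = "Maya is at home" (False).
Parsed as not ((Q iff P) -> not (S nor not R))

Q iff P = False iff True = False
not R = not False = True
S nor not R = False nor True = False
not (S nor not R) = not False = True
(Q iff P) -> not (S nor not R) = False -> True = True
not ((Q iff P) -> not (S nor not R)) = not True = False

false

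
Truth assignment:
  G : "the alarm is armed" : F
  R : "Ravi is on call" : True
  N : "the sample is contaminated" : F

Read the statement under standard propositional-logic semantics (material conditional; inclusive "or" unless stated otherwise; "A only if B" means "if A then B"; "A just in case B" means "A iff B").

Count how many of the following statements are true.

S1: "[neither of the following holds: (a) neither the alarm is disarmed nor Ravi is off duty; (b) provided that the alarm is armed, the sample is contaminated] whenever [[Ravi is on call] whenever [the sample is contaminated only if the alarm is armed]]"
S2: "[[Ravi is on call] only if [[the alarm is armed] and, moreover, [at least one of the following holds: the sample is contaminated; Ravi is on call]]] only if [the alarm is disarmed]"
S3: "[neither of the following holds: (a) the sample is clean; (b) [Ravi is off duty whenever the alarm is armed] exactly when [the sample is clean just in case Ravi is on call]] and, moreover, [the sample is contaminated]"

1

S1: Formalization: ((N → G) → R) → ((¬G ↓ ¬R) ↓ (G → N))

N → G = F → F = T
(N → G) → R = T → T = T
¬G = ¬F = T
¬R = ¬T = F
¬G ↓ ¬R = T ↓ F = F
G → N = F → F = T
(¬G ↓ ¬R) ↓ (G → N) = F ↓ T = F
((N → G) → R) → ((¬G ↓ ¬R) ↓ (G → N)) = T → F = F
Thus S1 is false.

S2: Formalization: (R → (G ∧ (N ∨ R))) → ¬G

N ∨ R = F ∨ T = T
G ∧ (N ∨ R) = F ∧ T = F
R → (G ∧ (N ∨ R)) = T → F = F
¬G = ¬F = T
(R → (G ∧ (N ∨ R))) → ¬G = F → T = T
So S2 is true.

S3: In symbols: (¬N ↓ ((G → ¬R) ↔ (¬N ↔ R))) ∧ N

¬N = ¬F = T
¬R = ¬T = F
G → ¬R = F → F = T
¬N = ¬F = T
¬N ↔ R = T ↔ T = T
(G → ¬R) ↔ (¬N ↔ R) = T ↔ T = T
¬N ↓ ((G → ¬R) ↔ (¬N ↔ R)) = T ↓ T = F
(¬N ↓ ((G → ¬R) ↔ (¬N ↔ R))) ∧ N = F ∧ F = F
Hence S3 is false.

True statements: 1 (S2).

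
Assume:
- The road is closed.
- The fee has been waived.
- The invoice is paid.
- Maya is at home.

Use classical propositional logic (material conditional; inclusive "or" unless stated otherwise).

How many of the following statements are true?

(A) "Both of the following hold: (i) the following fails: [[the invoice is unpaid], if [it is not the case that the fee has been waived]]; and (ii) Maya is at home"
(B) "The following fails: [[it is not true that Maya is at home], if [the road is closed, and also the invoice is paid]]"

1

Let Q = "the fee has been waived" (T), R = "the invoice is paid" (T), S = "Maya is at home" (T), P = "the road is closed" (T).

(A): In symbols: ~(~Q -> ~R) & S

~Q = ~T = F
~R = ~T = F
~Q -> ~R = F -> F = T
~(~Q -> ~R) = ~T = F
~(~Q -> ~R) & S = F & T = F
Thus (A) is false.

(B): This is ~((P & R) -> ~S).

P & R = T & T = T
~S = ~T = F
(P & R) -> ~S = T -> F = F
~((P & R) -> ~S) = ~F = T
So (B) is true.

Count: 1.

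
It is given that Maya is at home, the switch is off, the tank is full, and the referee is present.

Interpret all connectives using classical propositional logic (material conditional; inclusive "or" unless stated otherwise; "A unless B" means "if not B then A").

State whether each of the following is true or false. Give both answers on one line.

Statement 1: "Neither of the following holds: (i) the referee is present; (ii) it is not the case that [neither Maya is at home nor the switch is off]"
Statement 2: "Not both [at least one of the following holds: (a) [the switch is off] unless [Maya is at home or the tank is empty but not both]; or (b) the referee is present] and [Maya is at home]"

Statement 1 False, Statement 2 False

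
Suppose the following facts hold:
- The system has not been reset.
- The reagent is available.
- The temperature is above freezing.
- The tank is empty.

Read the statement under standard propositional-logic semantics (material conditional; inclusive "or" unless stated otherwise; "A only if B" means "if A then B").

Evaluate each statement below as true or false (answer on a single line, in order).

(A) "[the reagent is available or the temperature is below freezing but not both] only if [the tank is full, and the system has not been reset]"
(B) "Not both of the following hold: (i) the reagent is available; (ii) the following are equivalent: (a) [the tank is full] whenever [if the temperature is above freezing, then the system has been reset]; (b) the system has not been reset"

(A) false / (B) false

Let Q = "the reagent is available" (T), R = "the temperature is below freezing" (F), S = "the tank is full" (F), P = "the system has been reset" (F).

(A): Parsed as (Q ⊕ R) → (S ∧ ¬P)

Q ⊕ R = T ⊕ F = T
¬P = ¬F = T
S ∧ ¬P = F ∧ T = F
(Q ⊕ R) → (S ∧ ¬P) = T → F = F
So (A) is false.

(B): This is Q ↑ (((¬R → P) → S) ↔ ¬P).

¬R = ¬F = T
¬R → P = T → F = F
(¬R → P) → S = F → F = T
¬P = ¬F = T
((¬R → P) → S) ↔ ¬P = T ↔ T = T
Q ↑ (((¬R → P) → S) ↔ ¬P) = T ↑ T = F
Thus (B) is false.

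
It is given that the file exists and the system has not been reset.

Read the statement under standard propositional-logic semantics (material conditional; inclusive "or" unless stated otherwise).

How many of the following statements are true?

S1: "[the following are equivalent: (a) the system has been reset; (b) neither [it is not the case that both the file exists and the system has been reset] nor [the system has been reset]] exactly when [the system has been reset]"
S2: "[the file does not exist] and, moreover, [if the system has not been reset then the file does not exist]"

0

Let D = "the system has been reset" (F), U = "the file exists" (T).

S1: This is (D <-> ((U nand D) nor D)) <-> D.

U nand D = T nand F = T
(U nand D) nor D = T nor F = F
D <-> ((U nand D) nor D) = F <-> F = T
(D <-> ((U nand D) nor D)) <-> D = T <-> F = F
Hence S1 is false.

S2: This is ~U & (~D -> ~U).

~U = ~T = F
~D = ~F = T
~U = ~T = F
~D -> ~U = T -> F = F
~U & (~D -> ~U) = F & F = F
So S2 is false.

0 of the 2 statements are true (none).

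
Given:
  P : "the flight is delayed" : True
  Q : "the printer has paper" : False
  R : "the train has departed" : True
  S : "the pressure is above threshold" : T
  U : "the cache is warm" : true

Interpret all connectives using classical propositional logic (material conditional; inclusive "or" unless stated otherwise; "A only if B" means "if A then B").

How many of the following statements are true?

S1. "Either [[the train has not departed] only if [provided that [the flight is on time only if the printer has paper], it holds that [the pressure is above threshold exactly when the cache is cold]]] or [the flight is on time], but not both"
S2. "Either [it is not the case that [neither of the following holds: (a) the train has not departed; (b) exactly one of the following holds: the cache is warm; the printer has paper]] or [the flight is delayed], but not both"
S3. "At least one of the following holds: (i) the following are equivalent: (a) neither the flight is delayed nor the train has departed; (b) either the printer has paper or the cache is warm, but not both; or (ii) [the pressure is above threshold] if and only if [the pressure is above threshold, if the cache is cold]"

2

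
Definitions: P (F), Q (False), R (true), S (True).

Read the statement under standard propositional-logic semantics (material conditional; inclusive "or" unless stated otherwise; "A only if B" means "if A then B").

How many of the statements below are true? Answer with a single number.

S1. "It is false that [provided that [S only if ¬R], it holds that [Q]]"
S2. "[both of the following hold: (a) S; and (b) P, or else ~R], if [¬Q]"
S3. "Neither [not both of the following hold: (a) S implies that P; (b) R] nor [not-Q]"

0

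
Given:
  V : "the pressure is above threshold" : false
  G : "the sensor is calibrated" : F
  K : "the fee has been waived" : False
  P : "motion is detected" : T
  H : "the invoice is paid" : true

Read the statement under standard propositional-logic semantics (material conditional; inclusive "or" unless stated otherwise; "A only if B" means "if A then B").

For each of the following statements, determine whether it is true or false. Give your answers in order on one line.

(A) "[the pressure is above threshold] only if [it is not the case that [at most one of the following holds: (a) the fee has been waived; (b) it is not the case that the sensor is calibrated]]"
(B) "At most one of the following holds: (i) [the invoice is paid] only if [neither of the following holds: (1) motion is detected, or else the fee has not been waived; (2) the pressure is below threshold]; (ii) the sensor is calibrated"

(A): Formalization: V -> not (K nand not G)

not G = not False = True
K nand not G = False nand True = True
not (K nand not G) = not True = False
V -> not (K nand not G) = False -> False = True
Hence (A) is true.

(B): This is (H -> ((P or not K) nor not V)) nand G.

not K = not False = True
P or not K = True or True = True
not V = not False = True
(P or not K) nor not V = True nor True = False
H -> ((P or not K) nor not V) = True -> False = False
(H -> ((P or not K) nor not V)) nand G = False nand False = True
Thus (B) is true.

(A) T; (B) T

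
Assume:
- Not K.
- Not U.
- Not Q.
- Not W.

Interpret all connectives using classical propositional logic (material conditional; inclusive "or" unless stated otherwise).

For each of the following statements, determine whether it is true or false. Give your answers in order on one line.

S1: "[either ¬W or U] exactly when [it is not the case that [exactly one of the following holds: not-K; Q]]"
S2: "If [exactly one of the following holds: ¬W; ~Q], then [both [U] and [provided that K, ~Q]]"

S1: Formalization: (~W | U) <-> ~(~K xor Q)

~W = ~F = T
~W | U = T | F = T
~K = ~F = T
~K xor Q = T xor F = T
~(~K xor Q) = ~T = F
(~W | U) <-> ~(~K xor Q) = T <-> F = F
Hence S1 is false.

S2: Formalization: (~W xor ~Q) -> (U & (K -> ~Q))

~W = ~F = T
~Q = ~F = T
~W xor ~Q = T xor T = F
~Q = ~F = T
K -> ~Q = F -> T = T
U & (K -> ~Q) = F & T = F
(~W xor ~Q) -> (U & (K -> ~Q)) = F -> F = T
Hence S2 is true.

S1 False, S2 True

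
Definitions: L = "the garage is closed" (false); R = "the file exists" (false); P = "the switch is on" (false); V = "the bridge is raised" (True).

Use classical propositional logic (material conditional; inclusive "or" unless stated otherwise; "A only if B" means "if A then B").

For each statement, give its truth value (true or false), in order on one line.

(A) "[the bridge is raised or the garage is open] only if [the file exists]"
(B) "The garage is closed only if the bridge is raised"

(A) F; (B) T

(A): In symbols: (V ∨ ¬L) → R

¬L = ¬F = T
V ∨ ¬L = T ∨ T = T
(V ∨ ¬L) → R = T → F = F
So (A) is false.

(B): Parsed as L → V

L → V = F → T = T
So (B) is true.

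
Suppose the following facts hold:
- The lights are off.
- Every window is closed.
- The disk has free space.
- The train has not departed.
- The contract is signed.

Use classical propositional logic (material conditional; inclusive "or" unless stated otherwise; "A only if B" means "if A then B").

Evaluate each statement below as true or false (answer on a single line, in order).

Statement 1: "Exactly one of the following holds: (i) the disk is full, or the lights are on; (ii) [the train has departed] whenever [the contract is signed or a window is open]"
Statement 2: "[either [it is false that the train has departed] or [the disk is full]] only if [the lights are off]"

Let G = "the disk is full" (F), W = "the lights are on" (F), N = "the contract is signed" (T), U = "a window is open" (F), R = "the train has departed" (F).

Statement 1: This is (G | W) xor ((N | U) -> R).

G | W = F | F = F
N | U = T | F = T
(N | U) -> R = T -> F = F
(G | W) xor ((N | U) -> R) = F xor F = F
Hence Statement 1 is false.

Statement 2: Parsed as (~R | G) -> ~W

~R = ~F = T
~R | G = T | F = T
~W = ~F = T
(~R | G) -> ~W = T -> T = T
So Statement 2 is true.

Statement 1 false, Statement 2 true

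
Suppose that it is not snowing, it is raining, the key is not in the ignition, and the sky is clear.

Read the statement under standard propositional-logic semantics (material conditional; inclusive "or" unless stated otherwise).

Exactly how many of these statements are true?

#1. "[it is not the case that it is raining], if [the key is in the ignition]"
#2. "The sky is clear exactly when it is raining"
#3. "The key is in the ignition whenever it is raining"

2

Let R = "the key is in the ignition" (F), Q = "it is raining" (T), S = "the sky is overcast" (F).

#1: This is R -> ~Q.

~Q = ~T = F
R -> ~Q = F -> F = T
Thus #1 is true.

#2: Formalization: ~S <-> Q

~S = ~F = T
~S <-> Q = T <-> T = T
Thus #2 is true.

#3: Formalization: Q -> R

Q -> R = T -> F = F
So #3 is false.

2 of the 3 statements are true (#1, #2).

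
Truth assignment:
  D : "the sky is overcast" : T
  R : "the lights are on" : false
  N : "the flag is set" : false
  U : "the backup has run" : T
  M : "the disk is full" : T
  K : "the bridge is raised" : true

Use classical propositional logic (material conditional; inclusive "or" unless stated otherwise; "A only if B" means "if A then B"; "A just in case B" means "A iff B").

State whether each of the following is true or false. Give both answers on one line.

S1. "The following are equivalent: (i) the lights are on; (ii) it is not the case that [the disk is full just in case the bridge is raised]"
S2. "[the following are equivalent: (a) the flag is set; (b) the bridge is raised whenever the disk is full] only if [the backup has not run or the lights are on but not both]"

S1 true, S2 true

S1: Parsed as R ↔ ¬(M ↔ K)

M ↔ K = T ↔ T = T
¬(M ↔ K) = ¬T = F
R ↔ ¬(M ↔ K) = F ↔ F = T
Hence S1 is true.

S2: Parsed as (N ↔ (M → K)) → (¬U ⊕ R)

M → K = T → T = T
N ↔ (M → K) = F ↔ T = F
¬U = ¬T = F
¬U ⊕ R = F ⊕ F = F
(N ↔ (M → K)) → (¬U ⊕ R) = F → F = T
Hence S2 is true.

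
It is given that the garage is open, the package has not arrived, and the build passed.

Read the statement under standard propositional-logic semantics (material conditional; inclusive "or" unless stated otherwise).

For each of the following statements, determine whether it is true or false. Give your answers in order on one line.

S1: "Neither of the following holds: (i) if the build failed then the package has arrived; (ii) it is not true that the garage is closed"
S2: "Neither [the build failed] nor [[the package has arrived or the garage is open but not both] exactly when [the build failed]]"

Let R = "the build passed" (T), Q = "the package has arrived" (F), P = "the garage is closed" (F).

S1: Formalization: (~R -> Q) nor ~P

~R = ~T = F
~R -> Q = F -> F = T
~P = ~F = T
(~R -> Q) nor ~P = T nor T = F
Thus S1 is false.

S2: This is ~R nor ((Q xor ~P) <-> ~R).

~R = ~T = F
~P = ~F = T
Q xor ~P = F xor T = T
~R = ~T = F
(Q xor ~P) <-> ~R = T <-> F = F
~R nor ((Q xor ~P) <-> ~R) = F nor F = T
Hence S2 is true.

S1 false, S2 true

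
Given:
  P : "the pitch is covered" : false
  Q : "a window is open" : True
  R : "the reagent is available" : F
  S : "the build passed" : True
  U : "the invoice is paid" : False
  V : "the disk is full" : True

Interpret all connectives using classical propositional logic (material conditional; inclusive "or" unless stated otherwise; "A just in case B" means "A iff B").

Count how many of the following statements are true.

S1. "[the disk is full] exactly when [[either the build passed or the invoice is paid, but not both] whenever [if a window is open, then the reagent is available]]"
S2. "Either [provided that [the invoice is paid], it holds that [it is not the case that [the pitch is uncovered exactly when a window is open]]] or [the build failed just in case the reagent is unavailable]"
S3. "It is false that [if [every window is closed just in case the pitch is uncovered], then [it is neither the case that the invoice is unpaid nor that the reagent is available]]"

2

S1: In symbols: V ↔ ((Q → R) → (S ⊕ U))

Q → R = T → F = F
S ⊕ U = T ⊕ F = T
(Q → R) → (S ⊕ U) = F → T = T
V ↔ ((Q → R) → (S ⊕ U)) = T ↔ T = T
Hence S1 is true.

S2: Formalization: (U → ¬(¬P ↔ Q)) ∨ (¬S ↔ ¬R)

¬P = ¬F = T
¬P ↔ Q = T ↔ T = T
¬(¬P ↔ Q) = ¬T = F
U → ¬(¬P ↔ Q) = F → F = T
¬S = ¬T = F
¬R = ¬F = T
¬S ↔ ¬R = F ↔ T = F
(U → ¬(¬P ↔ Q)) ∨ (¬S ↔ ¬R) = T ∨ F = T
Hence S2 is true.

S3: In symbols: ¬((¬Q ↔ ¬P) → (¬U ↓ R))

¬Q = ¬T = F
¬P = ¬F = T
¬Q ↔ ¬P = F ↔ T = F
¬U = ¬F = T
¬U ↓ R = T ↓ F = F
(¬Q ↔ ¬P) → (¬U ↓ R) = F → F = T
¬((¬Q ↔ ¬P) → (¬U ↓ R)) = ¬T = F
Hence S3 is false.

2 of the 3 statements are true.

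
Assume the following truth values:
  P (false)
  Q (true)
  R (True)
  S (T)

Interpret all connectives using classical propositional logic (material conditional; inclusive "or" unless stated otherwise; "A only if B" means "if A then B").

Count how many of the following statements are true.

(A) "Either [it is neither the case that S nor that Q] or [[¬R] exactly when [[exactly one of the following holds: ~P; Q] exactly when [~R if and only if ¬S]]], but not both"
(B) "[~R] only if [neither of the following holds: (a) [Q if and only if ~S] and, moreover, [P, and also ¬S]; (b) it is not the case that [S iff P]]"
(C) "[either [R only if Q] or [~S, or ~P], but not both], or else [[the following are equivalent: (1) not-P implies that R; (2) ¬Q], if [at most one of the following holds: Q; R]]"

3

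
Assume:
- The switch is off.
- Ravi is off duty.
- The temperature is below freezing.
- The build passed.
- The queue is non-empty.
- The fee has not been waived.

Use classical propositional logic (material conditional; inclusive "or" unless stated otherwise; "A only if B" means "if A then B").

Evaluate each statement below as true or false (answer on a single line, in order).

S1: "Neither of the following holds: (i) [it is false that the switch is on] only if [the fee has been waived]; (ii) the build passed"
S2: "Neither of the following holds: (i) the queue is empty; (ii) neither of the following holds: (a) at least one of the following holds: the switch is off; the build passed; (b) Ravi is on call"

Let K = "the switch is on" (F), G = "the fee has been waived" (F), Q = "the build passed" (T), L = "the queue is empty" (F), V = "Ravi is on call" (F).

S1: This is (~K -> G) nor Q.

~K = ~F = T
~K -> G = T -> F = F
(~K -> G) nor Q = F nor T = F
Thus S1 is false.

S2: Parsed as L nor ((~K | Q) nor V)

~K = ~F = T
~K | Q = T | T = T
(~K | Q) nor V = T nor F = F
L nor ((~K | Q) nor V) = F nor F = T
So S2 is true.

S1 false, S2 true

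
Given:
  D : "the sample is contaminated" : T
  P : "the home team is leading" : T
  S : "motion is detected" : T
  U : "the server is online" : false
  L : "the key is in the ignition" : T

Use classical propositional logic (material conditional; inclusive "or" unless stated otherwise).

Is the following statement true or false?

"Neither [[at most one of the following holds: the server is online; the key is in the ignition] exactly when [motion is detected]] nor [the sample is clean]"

Parsed as ((U nand L) iff S) nor not D

U nand L = False nand True = True
(U nand L) iff S = True iff True = True
not D = not True = False
((U nand L) iff S) nor not D = True nor False = False

False.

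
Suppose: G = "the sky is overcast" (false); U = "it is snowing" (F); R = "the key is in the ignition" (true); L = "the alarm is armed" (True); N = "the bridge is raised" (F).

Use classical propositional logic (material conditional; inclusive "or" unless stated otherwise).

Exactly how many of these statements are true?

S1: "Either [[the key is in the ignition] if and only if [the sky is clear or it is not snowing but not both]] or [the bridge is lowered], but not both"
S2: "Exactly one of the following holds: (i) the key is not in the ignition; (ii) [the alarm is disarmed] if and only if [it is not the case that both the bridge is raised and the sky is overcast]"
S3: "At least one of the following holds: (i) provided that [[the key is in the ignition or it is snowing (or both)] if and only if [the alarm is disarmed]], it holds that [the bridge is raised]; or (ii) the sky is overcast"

S1: This is (R iff (not G xor not U)) xor not N.

not G = not False = True
not U = not False = True
not G xor not U = True xor True = False
R iff (not G xor not U) = True iff False = False
not N = not False = True
(R iff (not G xor not U)) xor not N = False xor True = True
So S1 is true.

S2: This is not R xor (not L iff (N nand G)).

not R = not True = False
not L = not True = False
N nand G = False nand False = True
not L iff (N nand G) = False iff True = False
not R xor (not L iff (N nand G)) = False xor False = False
So S2 is false.

S3: Formalization: (((R or U) iff not L) -> N) or G

R or U = True or False = True
not L = not True = False
(R or U) iff not L = True iff False = False
((R or U) iff not L) -> N = False -> False = True
(((R or U) iff not L) -> N) or G = True or False = True
Thus S3 is true.

True statements: 2.

2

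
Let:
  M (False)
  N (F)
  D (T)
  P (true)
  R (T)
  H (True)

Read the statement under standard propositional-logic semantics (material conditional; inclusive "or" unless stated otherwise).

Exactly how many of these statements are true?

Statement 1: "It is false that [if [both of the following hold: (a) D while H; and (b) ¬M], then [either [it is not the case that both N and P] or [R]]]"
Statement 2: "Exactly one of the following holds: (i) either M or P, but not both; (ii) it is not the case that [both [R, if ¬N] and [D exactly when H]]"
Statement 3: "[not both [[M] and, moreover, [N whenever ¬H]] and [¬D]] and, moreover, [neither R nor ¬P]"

Statement 1: In symbols: ~(((D & H) & ~M) -> ((N nand P) | R))

D & H = T & T = T
~M = ~F = T
(D & H) & ~M = T & T = T
N nand P = F nand T = T
(N nand P) | R = T | T = T
((D & H) & ~M) -> ((N nand P) | R) = T -> T = T
~(((D & H) & ~M) -> ((N nand P) | R)) = ~T = F
So Statement 1 is false.

Statement 2: This is (M xor P) xor ~((~N -> R) & (D <-> H)).

M xor P = F xor T = T
~N = ~F = T
~N -> R = T -> T = T
D <-> H = T <-> T = T
(~N -> R) & (D <-> H) = T & T = T
~((~N -> R) & (D <-> H)) = ~T = F
(M xor P) xor ~((~N -> R) & (D <-> H)) = T xor F = T
Thus Statement 2 is true.

Statement 3: Parsed as ((M & (~H -> N)) nand ~D) & (R nor ~P)

~H = ~T = F
~H -> N = F -> F = T
M & (~H -> N) = F & T = F
~D = ~T = F
(M & (~H -> N)) nand ~D = F nand F = T
~P = ~T = F
R nor ~P = T nor F = F
((M & (~H -> N)) nand ~D) & (R nor ~P) = T & F = F
Hence Statement 3 is false.

True statements: 1.

1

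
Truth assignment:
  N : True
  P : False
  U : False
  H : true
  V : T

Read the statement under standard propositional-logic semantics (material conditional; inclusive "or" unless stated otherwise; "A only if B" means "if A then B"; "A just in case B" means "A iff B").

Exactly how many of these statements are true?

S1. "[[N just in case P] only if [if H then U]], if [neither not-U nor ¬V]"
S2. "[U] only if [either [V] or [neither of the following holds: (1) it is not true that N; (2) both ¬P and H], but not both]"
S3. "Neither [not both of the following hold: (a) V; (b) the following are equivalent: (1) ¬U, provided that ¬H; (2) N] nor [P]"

S1: Parsed as (¬U ↓ ¬V) → ((N ↔ P) → (H → U))

¬U = ¬F = T
¬V = ¬T = F
¬U ↓ ¬V = T ↓ F = F
N ↔ P = T ↔ F = F
H → U = T → F = F
(N ↔ P) → (H → U) = F → F = T
(¬U ↓ ¬V) → ((N ↔ P) → (H → U)) = F → T = T
Thus S1 is true.

S2: Parsed as U → (V ⊕ (¬N ↓ (¬P ∧ H)))

¬N = ¬T = F
¬P = ¬F = T
¬P ∧ H = T ∧ T = T
¬N ↓ (¬P ∧ H) = F ↓ T = F
V ⊕ (¬N ↓ (¬P ∧ H)) = T ⊕ F = T
U → (V ⊕ (¬N ↓ (¬P ∧ H))) = F → T = T
Thus S2 is true.

S3: Parsed as (V ↑ ((¬H → ¬U) ↔ N)) ↓ P

¬H = ¬T = F
¬U = ¬F = T
¬H → ¬U = F → T = T
(¬H → ¬U) ↔ N = T ↔ T = T
V ↑ ((¬H → ¬U) ↔ N) = T ↑ T = F
(V ↑ ((¬H → ¬U) ↔ N)) ↓ P = F ↓ F = T
So S3 is true.

3 of the 3 statements are true (S1, S2, S3).

3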